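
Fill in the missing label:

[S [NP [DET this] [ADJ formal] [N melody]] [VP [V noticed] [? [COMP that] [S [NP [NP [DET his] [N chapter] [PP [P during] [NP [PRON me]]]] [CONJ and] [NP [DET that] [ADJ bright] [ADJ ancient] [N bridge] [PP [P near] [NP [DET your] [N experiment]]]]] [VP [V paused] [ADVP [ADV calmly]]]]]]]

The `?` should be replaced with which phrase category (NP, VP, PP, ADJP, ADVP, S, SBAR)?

A constituent whose immediate children are COMP 'that', S is a subordinate clause: SBAR.

SBAR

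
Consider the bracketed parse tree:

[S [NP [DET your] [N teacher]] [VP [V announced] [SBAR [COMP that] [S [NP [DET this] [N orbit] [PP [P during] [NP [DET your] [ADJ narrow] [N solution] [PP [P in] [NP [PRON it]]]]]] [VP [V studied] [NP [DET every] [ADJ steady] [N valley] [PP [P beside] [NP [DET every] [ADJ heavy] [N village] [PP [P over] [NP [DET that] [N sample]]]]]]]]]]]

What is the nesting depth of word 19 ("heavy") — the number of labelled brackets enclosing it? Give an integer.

9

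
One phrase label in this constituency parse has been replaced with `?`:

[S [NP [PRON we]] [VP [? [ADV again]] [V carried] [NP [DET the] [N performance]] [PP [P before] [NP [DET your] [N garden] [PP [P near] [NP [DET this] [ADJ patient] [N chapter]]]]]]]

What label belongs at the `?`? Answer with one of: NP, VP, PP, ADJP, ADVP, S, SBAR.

ADVP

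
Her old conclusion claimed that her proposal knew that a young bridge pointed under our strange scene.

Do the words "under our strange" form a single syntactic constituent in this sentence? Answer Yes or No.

No

"under" belongs to the preposition "under" while "strange" belongs to the noun phrase "our strange scene"; a span that runs across that boundary is not a single phrase.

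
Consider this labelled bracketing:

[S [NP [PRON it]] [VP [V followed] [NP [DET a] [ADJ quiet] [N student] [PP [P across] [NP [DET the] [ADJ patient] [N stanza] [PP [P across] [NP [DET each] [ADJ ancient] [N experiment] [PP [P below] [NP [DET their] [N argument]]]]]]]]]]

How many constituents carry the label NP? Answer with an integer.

5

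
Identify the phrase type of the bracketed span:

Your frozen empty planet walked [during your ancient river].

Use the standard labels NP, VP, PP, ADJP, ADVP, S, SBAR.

PP

The span is built around the preposition "during" — a prepositional phrase (PP).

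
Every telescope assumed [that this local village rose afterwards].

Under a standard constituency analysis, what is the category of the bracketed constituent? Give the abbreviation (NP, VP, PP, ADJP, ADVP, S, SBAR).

SBAR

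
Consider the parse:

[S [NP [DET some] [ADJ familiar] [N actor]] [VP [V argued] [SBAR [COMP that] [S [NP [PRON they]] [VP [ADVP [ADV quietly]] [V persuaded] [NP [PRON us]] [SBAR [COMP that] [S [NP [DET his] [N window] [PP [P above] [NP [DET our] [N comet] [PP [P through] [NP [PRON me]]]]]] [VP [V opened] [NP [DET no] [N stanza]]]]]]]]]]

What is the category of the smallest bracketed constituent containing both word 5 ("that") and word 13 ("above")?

SBAR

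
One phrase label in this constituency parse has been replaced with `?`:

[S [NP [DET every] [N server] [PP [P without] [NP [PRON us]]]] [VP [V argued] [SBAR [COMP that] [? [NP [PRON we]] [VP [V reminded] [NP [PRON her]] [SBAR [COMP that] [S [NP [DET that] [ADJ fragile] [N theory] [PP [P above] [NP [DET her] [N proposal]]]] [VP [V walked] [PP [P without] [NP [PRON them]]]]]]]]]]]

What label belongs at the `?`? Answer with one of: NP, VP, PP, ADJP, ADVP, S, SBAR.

The `?` node immediately contains: NP, VP. That is the internal structure of a clause, so the label is S.

S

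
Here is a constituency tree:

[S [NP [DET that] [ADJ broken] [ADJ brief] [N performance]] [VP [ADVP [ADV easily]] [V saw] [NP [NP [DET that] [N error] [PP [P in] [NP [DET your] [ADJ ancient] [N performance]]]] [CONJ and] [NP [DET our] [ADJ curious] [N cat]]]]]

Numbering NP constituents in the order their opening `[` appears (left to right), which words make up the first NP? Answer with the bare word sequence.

that broken brief performance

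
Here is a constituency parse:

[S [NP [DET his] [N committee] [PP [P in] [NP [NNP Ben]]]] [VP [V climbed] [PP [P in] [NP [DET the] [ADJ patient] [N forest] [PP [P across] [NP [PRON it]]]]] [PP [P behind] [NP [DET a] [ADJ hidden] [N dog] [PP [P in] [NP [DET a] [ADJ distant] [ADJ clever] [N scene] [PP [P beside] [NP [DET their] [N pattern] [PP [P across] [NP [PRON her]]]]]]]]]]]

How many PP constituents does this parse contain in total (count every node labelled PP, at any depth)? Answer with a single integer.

Scanning left to right, an opening `[PP` appears at word positions 3, 6, 10, 12, 16, 21, 24 — 7 in total.

7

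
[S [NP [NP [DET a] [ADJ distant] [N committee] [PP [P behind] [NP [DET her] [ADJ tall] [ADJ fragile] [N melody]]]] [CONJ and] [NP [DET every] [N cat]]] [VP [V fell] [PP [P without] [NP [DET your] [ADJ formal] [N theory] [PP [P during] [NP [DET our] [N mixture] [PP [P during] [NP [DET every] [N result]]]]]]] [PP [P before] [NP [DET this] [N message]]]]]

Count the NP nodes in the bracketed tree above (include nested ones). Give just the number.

The NP constituents are: [NP a distant committee behind her tall fragile melody and every cat]; [NP a distant committee behind her tall fragile melody]; [NP her tall fragile melody]; [NP every cat]; [NP your formal theory during our mixture during every result]; [NP our mixture during every result] …. Total: 8.

8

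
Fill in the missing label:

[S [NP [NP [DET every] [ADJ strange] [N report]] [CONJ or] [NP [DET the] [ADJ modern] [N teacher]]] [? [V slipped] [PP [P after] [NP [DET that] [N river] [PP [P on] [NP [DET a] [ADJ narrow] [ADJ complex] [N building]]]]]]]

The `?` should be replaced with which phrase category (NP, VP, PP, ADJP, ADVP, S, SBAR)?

VP

Looking at what the `?` directly dominates — V 'slipped', PP — this is a verb phrase (VP).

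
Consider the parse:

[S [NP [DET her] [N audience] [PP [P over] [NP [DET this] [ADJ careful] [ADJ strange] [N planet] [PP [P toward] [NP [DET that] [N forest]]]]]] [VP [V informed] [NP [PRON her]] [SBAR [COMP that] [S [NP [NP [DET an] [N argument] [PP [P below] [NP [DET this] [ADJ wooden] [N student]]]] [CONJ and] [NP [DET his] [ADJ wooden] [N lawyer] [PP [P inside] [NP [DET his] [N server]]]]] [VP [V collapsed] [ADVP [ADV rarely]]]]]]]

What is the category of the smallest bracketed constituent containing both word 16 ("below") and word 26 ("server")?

Both words fall inside [NP an argument below this wooden student and his wooden lawyer inside his server] (words 14–26), and no smaller constituent contains them both. Label: NP.

NP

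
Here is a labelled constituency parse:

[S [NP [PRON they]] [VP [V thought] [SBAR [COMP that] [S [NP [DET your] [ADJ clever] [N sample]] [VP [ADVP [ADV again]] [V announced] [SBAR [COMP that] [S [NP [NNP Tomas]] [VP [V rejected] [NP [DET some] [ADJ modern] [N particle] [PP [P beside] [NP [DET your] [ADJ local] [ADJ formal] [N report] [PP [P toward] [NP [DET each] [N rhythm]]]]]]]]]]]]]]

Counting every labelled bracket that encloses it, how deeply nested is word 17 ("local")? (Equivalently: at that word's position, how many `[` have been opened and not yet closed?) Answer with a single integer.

12

Path from the root down to the word: S → VP → SBAR → S → VP → SBAR → S → VP → NP → PP → NP → ADJ. That is 12 enclosing brackets.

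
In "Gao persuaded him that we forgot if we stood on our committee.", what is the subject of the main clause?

Gao

In the main clause the verb is "persuaded"; the NP preceding it, "Gao", is the subject.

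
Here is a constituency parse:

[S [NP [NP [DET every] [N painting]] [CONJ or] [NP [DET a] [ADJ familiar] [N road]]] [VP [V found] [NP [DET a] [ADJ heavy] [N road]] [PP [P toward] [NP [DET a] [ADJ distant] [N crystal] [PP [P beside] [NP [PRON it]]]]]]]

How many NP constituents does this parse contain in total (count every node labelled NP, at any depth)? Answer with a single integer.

Scanning left to right, an opening `[NP` appears at word positions 1, 1, 4, 8, 12, 16 — 6 in total.

6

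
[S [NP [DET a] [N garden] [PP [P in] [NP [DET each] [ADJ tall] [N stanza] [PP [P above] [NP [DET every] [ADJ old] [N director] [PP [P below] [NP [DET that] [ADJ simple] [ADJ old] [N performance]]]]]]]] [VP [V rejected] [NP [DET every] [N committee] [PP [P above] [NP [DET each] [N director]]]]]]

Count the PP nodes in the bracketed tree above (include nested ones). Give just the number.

Listing each PP by its span: [PP in each tall stanza above every old director below that simple old performance]; [PP above every old director below that simple old performance]; [PP below that simple old performance]; [PP above each director] — that makes 4.

4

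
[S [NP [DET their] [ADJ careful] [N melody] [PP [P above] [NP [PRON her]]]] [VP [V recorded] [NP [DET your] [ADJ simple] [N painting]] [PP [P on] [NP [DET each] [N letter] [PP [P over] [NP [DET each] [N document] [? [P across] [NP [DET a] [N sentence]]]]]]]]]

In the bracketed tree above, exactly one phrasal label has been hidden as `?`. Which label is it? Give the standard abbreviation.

PP

The `?` node immediately contains: P 'across', NP. That is the internal structure of a prepositional phrase, so the label is PP.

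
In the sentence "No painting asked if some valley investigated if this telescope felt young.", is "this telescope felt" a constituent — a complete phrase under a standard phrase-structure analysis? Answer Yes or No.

No

The smallest constituent containing the whole sequence is the clause [S this telescope felt young], but the sequence is only part of it — it straddles the boundary between noun phrase "this telescope" and verb phrase "felt young".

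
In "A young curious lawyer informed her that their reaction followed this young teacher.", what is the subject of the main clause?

a young curious lawyer

In the main clause the verb is "informed"; the NP preceding it, "a young curious lawyer", is the subject.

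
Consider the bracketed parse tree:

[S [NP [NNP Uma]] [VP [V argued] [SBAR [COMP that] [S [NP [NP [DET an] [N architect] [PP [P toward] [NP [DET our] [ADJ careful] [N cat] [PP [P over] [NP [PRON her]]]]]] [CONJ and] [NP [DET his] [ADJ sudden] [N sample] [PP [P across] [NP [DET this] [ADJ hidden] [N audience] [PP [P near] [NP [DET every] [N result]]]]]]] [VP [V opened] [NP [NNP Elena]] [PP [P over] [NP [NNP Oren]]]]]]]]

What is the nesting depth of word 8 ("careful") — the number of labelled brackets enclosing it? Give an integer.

9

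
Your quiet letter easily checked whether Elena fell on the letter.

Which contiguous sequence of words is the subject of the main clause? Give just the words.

your quiet letter

The subject of the main clause is the NP immediately before the verb "checked": "your quiet letter".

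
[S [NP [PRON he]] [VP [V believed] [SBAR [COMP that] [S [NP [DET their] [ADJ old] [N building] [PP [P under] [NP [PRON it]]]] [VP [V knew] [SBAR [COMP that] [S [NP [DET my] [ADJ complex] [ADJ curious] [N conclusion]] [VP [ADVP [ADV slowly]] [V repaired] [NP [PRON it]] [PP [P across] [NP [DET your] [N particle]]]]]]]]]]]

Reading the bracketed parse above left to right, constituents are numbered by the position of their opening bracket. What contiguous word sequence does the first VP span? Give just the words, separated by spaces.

believed that their old building under it knew that my complex curious conclusion slowly repaired it across your particle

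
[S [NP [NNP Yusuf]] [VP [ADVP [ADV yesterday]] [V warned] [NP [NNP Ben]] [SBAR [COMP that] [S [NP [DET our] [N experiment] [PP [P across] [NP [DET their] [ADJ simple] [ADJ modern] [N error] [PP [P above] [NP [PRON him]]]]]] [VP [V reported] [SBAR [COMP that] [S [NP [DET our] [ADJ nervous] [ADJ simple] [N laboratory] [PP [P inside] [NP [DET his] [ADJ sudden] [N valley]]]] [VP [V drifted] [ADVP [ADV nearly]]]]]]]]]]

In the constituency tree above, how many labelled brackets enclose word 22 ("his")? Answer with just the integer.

11

Counting open brackets not yet closed at "his": [S [VP [SBAR [S [VP [SBAR [S [NP [PP [NP [DET = 11.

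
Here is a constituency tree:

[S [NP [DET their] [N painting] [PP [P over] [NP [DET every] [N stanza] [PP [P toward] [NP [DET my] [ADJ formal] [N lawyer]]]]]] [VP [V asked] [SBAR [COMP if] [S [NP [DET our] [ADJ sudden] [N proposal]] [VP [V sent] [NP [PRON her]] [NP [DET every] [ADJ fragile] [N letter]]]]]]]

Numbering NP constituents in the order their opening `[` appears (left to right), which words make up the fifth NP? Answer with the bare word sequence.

her

Opening `[NP` markers occur at word positions 1, 4, 7, 12, 16, 17; the fifth of these opens the constituent [NP her].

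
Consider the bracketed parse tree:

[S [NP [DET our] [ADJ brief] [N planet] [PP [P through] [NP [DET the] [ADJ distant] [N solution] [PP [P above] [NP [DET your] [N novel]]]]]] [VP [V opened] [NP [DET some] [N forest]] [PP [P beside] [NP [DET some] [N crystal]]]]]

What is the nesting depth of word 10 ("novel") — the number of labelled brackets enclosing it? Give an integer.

7

The word sits inside N, which is inside NP, inside PP, inside NP, inside PP, inside NP, inside S — 7 brackets in all.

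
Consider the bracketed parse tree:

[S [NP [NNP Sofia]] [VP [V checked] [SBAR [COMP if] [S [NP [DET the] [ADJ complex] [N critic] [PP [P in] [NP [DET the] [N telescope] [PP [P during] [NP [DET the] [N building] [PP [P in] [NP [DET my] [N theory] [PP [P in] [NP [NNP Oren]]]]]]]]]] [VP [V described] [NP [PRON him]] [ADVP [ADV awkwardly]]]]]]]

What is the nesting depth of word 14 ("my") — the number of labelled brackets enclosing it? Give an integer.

Counting open brackets not yet closed at "my": [S [VP [SBAR [S [NP [PP [NP [PP [NP [PP [NP [DET = 12.

12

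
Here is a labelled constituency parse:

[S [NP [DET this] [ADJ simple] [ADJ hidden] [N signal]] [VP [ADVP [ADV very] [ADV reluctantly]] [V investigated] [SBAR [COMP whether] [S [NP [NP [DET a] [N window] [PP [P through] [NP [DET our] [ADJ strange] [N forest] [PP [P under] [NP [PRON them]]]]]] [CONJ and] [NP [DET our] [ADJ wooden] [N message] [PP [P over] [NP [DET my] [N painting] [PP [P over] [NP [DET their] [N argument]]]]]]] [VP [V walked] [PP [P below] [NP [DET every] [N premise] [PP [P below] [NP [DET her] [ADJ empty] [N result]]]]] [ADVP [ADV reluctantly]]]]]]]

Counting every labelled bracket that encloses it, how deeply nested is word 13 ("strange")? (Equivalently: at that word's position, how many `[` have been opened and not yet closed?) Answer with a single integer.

9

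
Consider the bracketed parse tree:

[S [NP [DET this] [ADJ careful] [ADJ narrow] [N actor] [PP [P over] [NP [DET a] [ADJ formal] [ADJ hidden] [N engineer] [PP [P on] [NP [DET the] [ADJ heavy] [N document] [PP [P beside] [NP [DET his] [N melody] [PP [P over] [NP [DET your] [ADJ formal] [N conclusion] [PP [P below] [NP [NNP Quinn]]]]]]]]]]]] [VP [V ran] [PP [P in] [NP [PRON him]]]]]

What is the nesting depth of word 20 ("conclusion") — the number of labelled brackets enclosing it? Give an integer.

11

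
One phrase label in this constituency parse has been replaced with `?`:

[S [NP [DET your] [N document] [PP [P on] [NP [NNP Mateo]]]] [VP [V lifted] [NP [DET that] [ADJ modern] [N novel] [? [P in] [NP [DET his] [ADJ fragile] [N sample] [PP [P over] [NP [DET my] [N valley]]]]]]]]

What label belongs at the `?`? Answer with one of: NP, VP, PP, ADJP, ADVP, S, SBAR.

PP

A constituent whose immediate children are P 'in', NP is a prepositional phrase: PP.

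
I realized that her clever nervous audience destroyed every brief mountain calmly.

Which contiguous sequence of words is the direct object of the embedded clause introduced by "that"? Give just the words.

"destroyed" heads the VP of the embedded clause introduced by "that", and "every brief mountain" is its direct object.

every brief mountain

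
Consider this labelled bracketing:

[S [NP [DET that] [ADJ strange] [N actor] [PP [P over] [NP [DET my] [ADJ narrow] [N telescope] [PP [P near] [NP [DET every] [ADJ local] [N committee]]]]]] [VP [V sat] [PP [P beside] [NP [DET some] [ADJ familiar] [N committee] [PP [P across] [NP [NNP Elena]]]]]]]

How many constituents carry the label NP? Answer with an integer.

The NP constituents are: [NP that strange actor over my narrow telescope near every local committee]; [NP my narrow telescope near every local committee]; [NP every local committee]; [NP some familiar committee across Elena]; [NP Elena]. Total: 5.

5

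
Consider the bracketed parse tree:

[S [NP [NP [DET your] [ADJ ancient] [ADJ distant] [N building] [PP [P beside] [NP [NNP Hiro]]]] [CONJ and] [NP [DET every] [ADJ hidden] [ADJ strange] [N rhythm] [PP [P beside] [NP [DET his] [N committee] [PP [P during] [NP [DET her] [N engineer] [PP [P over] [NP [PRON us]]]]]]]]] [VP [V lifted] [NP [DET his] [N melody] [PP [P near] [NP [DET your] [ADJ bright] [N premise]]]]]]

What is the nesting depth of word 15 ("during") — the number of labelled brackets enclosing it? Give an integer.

7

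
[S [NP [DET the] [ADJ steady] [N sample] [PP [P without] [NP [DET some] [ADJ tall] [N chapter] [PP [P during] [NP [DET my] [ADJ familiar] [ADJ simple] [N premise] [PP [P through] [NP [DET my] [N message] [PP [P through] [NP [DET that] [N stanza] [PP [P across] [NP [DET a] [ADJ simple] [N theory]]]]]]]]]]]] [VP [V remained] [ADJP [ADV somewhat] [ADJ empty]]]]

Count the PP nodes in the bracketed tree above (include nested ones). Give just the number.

5

Scanning left to right, an opening `[PP` appears at word positions 4, 8, 13, 16, 19 — 5 in total.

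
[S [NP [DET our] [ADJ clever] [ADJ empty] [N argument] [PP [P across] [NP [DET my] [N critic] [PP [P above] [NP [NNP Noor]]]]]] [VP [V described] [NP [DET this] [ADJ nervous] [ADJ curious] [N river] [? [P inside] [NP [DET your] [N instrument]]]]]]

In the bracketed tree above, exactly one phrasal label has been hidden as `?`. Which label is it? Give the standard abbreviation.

PP

The `?` node immediately contains: P 'inside', NP. That is the internal structure of a prepositional phrase, so the label is PP.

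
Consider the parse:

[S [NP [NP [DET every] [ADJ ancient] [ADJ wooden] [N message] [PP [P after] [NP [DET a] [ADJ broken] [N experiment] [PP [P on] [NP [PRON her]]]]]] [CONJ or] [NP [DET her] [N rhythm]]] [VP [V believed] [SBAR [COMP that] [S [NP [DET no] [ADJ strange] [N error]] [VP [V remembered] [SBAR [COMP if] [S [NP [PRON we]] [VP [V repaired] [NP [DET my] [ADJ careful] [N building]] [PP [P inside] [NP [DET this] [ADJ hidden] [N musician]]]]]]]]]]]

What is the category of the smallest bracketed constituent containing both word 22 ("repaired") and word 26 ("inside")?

The smallest bracket enclosing both words is [VP repaired my careful building inside this hidden musician], so the label is VP.

VP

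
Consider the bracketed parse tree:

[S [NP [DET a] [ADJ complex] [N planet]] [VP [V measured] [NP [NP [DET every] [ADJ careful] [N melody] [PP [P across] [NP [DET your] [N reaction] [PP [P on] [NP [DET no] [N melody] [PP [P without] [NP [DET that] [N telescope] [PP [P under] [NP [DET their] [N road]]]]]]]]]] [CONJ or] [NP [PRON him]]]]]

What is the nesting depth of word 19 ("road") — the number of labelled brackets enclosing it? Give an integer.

13

The word sits inside N, which is inside NP, inside PP, inside NP, inside PP, inside NP, inside PP, inside NP, inside PP, inside NP, inside NP, inside VP, inside S — 13 brackets in all.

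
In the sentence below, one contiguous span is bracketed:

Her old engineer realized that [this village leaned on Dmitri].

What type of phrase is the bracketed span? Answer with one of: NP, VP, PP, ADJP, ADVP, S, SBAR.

The bracketed span "this village leaned on Dmitri" is headed by "leaned", making it a clause (S).

S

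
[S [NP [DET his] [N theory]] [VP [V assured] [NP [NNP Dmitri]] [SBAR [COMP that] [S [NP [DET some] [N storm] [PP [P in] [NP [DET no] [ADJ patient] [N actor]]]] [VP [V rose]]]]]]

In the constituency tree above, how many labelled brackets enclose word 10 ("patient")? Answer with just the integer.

8

Counting open brackets not yet closed at "patient": [S [VP [SBAR [S [NP [PP [NP [ADJ = 8.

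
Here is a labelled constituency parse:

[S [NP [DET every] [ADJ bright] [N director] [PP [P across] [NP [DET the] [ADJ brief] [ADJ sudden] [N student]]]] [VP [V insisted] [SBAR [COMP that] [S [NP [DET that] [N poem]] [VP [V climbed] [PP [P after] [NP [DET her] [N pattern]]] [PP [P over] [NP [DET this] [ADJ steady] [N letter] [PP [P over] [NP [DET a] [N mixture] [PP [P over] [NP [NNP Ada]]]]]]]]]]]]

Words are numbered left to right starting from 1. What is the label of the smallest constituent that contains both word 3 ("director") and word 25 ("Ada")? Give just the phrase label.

Word 3 lies under S → NP → N; word 25 lies under S → VP → SBAR → S → VP → PP → NP → PP → NP → PP → NP → NNP. The lowest shared node is the S.

S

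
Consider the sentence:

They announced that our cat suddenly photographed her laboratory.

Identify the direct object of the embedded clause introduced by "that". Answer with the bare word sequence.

Within the embedded clause introduced by "that", the direct object of "photographed" is "her laboratory".

her laboratory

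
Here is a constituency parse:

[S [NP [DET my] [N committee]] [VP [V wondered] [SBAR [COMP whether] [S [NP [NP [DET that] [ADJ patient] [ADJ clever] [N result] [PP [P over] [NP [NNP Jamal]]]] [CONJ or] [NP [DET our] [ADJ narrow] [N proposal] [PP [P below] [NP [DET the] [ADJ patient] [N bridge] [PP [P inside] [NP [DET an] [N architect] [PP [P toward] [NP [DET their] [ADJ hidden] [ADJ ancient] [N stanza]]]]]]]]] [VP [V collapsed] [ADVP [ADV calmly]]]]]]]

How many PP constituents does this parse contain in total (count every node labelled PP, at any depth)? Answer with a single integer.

4

Listing each PP by its span: [PP over Jamal]; [PP below the patient bridge inside an architect toward their hidden ancient stanza]; [PP inside an architect toward their hidden ancient stanza]; [PP toward their hidden ancient stanza] — that makes 4.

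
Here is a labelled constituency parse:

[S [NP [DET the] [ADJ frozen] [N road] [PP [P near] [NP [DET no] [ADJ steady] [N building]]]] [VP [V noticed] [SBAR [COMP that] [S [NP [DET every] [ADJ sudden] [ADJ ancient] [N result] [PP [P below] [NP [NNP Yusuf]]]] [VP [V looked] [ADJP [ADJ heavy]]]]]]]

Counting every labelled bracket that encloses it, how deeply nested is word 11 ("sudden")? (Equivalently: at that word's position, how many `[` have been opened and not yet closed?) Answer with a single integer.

Path from the root down to the word: S → VP → SBAR → S → NP → ADJ. That is 6 enclosing brackets.

6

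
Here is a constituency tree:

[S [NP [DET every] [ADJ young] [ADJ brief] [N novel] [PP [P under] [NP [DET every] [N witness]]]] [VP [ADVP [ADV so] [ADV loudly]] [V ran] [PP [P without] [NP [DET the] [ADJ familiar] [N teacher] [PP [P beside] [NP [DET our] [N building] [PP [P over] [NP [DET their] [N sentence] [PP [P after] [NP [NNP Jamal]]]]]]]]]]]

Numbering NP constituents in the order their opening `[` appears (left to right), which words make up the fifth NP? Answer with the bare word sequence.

Opening `[NP` markers occur at word positions 1, 6, 12, 16, 19, 22; the fifth of these opens the constituent [NP their sentence after Jamal].

their sentence after Jamal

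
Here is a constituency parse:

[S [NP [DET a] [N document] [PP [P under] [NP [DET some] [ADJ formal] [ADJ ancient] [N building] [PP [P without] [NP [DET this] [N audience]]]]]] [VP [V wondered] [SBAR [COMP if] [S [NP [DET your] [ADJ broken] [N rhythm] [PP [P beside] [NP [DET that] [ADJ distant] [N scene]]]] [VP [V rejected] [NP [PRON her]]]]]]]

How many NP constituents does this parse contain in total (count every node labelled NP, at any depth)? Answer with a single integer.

Scanning left to right, an opening `[NP` appears at word positions 1, 4, 9, 13, 17, 21 — 6 in total.

6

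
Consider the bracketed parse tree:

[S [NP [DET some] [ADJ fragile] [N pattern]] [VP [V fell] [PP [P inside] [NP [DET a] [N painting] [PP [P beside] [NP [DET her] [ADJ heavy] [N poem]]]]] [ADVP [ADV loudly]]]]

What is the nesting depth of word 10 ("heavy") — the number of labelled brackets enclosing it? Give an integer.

7

Counting open brackets not yet closed at "heavy": [S [VP [PP [NP [PP [NP [ADJ = 7.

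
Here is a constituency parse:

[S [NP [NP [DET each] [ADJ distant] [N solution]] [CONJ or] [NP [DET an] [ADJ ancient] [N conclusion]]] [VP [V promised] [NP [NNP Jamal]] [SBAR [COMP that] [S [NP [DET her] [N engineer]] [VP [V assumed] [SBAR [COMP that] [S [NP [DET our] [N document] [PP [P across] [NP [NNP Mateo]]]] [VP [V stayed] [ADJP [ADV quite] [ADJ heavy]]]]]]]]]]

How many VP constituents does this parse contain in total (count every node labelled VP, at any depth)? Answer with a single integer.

3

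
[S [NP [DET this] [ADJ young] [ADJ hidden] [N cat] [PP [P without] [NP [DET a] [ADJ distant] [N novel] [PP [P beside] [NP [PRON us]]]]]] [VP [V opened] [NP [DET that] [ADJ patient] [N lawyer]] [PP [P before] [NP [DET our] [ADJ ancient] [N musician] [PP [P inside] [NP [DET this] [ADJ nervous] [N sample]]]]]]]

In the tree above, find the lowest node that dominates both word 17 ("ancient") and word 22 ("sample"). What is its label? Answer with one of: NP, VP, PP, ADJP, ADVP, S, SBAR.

NP

Both words fall inside [NP our ancient musician inside this nervous sample] (words 16–22), and no smaller constituent contains them both. Label: NP.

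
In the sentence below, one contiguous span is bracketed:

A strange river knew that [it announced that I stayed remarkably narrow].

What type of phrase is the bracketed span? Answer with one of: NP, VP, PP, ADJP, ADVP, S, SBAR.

S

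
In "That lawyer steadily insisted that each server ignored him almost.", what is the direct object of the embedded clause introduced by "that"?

"ignored" heads the VP of the embedded clause introduced by "that", and "him" is its direct object.

him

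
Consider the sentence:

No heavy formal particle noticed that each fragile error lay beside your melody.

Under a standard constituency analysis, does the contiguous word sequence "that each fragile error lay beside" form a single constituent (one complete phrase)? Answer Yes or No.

The sequence begins inside the complementizer "that" and ends inside the clause "each fragile error lay beside your melody"; it crosses a phrase boundary, so no single node in the tree spans exactly those words.

No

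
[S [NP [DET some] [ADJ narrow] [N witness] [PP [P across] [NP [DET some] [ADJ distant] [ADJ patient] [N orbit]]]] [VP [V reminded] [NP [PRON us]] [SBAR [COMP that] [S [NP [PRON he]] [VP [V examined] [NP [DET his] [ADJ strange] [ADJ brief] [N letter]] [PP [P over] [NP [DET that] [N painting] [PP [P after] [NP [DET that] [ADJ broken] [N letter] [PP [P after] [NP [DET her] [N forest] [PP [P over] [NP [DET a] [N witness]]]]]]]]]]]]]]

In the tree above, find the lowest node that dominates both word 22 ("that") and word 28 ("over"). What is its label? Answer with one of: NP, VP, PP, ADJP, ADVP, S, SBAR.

NP

Word 22 lies under S → VP → SBAR → S → VP → PP → NP → PP → NP → DET; word 28 lies under S → VP → SBAR → S → VP → PP → NP → PP → NP → PP → NP → PP → P. The lowest shared node is the NP.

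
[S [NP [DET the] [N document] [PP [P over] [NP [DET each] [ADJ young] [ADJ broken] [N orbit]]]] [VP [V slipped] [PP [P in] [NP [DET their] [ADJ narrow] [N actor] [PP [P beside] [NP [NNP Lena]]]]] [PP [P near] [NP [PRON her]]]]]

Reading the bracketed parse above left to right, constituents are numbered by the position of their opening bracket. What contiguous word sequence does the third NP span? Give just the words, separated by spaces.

their narrow actor beside Lena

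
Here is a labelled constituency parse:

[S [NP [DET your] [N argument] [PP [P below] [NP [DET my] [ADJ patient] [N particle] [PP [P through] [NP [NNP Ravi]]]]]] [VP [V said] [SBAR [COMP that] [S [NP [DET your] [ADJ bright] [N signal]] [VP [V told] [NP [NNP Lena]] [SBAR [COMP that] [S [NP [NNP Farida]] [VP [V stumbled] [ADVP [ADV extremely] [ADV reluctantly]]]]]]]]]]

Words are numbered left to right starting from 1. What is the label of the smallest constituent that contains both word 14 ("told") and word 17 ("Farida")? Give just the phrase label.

VP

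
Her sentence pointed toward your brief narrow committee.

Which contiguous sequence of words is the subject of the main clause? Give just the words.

"her sentence" is the NP that combines with the VP headed by "pointed" to form the main clause — the subject.

her sentence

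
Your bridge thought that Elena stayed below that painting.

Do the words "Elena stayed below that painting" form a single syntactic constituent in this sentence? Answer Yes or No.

The sequence corresponds to a single S node — the clause "Elena stayed below that painting".

Yes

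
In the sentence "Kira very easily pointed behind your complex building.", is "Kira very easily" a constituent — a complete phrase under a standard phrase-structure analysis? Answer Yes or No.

No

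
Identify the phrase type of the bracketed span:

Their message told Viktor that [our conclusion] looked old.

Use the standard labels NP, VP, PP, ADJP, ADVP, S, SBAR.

The bracketed span "our conclusion" is headed by "conclusion", making it a noun phrase (NP).

NP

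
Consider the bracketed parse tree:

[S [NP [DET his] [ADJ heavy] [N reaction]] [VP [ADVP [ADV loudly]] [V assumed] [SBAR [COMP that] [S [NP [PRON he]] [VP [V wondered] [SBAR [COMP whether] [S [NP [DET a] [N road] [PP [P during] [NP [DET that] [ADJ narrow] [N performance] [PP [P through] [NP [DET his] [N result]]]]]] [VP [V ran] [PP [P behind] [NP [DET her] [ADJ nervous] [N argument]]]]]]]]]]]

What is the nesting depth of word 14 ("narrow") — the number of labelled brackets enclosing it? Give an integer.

11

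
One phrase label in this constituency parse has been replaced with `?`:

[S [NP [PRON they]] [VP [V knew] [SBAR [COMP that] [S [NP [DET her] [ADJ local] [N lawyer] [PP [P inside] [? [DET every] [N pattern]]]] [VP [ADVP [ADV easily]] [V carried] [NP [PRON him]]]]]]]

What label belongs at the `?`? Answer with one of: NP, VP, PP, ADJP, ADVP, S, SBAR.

NP

The `?` node immediately contains: DET 'every', N 'pattern'. That is the internal structure of a noun phrase, so the label is NP.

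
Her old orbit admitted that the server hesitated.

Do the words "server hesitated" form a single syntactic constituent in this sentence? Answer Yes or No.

No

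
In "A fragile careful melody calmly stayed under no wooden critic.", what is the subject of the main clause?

The subject of the main clause is the NP immediately before the verb "stayed": "a fragile careful melody".

a fragile careful melody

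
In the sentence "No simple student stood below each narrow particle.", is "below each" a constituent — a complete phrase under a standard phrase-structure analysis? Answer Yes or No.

No

"below" belongs to the preposition "below" while "each" belongs to the noun phrase "each narrow particle"; a span that runs across that boundary is not a single phrase.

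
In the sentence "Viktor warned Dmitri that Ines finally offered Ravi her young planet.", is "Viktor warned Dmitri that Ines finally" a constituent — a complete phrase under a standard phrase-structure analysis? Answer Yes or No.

No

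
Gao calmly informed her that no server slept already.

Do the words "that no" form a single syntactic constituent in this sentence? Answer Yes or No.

The sequence begins inside the complementizer "that" and ends inside the clause "no server slept already"; it crosses a phrase boundary, so no single node in the tree spans exactly those words.

No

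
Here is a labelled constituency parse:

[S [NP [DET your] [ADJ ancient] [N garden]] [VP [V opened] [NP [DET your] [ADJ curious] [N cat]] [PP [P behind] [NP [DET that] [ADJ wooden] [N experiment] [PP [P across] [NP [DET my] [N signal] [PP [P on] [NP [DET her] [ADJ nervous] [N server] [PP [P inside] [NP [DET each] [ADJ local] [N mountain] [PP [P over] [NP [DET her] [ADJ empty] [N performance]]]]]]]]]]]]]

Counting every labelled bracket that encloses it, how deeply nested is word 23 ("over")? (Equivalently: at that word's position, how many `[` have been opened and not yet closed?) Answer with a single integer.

The word sits inside P, which is inside PP, inside NP, inside PP, inside NP, inside PP, inside NP, inside PP, inside NP, inside PP, inside VP, inside S — 12 brackets in all.

12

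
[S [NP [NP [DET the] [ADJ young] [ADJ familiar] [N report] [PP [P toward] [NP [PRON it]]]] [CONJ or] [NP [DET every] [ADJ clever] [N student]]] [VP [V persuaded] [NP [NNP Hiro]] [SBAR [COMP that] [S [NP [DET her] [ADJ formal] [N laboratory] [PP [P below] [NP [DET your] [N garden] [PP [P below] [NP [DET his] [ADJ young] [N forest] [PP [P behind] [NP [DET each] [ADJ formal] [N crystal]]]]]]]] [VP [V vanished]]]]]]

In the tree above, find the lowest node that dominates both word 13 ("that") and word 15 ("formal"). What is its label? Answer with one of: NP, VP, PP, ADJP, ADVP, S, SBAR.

SBAR

The smallest bracket enclosing both words is [SBAR that her formal laboratory below your garden below his young forest behind each formal crystal vanished], so the label is SBAR.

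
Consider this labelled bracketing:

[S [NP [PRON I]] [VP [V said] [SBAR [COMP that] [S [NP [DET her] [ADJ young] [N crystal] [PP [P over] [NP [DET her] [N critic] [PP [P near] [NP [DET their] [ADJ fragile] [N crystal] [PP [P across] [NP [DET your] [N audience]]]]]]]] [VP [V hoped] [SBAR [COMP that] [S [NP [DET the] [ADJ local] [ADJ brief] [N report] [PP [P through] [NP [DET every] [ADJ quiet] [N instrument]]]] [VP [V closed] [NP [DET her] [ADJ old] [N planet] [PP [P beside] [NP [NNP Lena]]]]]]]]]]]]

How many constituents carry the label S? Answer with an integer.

3

Listing each S by its span: [S I said that her young crystal over her critic near their fragile crystal across your audience hoped that the local brief report through every quiet instrument closed her old planet beside Lena]; [S her young crystal over her critic near their fragile crystal across your audience hoped that the local brief report through every quiet instrument closed her old planet beside Lena]; [S the local brief report through every quiet instrument closed her old planet beside Lena] — that makes 3.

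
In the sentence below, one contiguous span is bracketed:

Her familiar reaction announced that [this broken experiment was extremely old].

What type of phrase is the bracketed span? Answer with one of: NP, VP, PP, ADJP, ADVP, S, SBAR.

S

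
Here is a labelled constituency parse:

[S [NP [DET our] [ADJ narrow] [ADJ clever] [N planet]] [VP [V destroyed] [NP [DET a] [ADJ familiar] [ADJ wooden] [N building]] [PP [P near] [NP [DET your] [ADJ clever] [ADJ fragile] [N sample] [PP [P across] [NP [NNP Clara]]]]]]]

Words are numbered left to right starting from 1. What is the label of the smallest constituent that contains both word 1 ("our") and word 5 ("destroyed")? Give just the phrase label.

Word 1 lies under S → NP → DET; word 5 lies under S → VP → V. The lowest shared node is the S.

S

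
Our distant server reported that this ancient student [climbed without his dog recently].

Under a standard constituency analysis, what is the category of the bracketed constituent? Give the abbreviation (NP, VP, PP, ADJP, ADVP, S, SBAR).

VP

"climbed" is the head of the bracketed span, so the span is a verb phrase: VP.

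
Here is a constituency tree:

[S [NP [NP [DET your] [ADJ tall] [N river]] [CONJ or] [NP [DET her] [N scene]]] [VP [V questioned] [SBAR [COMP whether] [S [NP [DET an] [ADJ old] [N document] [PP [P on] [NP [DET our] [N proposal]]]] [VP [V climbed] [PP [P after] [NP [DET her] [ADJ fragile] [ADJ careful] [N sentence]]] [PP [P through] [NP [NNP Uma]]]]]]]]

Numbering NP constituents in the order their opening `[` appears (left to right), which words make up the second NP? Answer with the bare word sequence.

your tall river

In left-to-right order the NP constituents are "your tall river or her scene"; "your tall river"; "her scene"; "an old document on our proposal"; "our proposal"; "her fragile careful sentence"; "Uma". Number 2 is "your tall river".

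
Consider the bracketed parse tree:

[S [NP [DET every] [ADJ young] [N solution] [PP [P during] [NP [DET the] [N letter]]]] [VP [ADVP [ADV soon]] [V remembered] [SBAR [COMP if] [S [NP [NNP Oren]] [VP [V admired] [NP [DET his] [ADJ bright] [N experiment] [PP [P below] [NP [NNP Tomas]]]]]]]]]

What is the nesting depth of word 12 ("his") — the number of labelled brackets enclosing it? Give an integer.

Counting open brackets not yet closed at "his": [S [VP [SBAR [S [VP [NP [DET = 7.

7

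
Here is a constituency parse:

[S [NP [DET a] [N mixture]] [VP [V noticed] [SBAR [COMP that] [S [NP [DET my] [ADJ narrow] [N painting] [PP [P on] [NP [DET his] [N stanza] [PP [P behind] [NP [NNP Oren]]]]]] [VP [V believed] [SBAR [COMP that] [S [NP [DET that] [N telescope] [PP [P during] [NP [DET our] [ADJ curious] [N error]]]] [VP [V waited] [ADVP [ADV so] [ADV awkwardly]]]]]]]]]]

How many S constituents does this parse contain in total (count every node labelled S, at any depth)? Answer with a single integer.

3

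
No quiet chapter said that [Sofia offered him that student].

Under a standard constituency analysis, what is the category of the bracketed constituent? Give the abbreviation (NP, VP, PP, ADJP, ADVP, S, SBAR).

S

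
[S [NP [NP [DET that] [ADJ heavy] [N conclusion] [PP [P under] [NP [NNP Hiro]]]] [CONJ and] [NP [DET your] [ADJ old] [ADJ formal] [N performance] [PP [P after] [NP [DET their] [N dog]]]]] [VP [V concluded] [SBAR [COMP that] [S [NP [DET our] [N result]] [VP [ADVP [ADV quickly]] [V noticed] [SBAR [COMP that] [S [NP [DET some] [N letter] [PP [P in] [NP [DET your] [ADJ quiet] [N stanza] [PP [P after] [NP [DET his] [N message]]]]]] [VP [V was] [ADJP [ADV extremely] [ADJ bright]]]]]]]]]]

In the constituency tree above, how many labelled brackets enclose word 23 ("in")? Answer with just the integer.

The word sits inside P, which is inside PP, inside NP, inside S, inside SBAR, inside VP, inside S, inside SBAR, inside VP, inside S — 10 brackets in all.

10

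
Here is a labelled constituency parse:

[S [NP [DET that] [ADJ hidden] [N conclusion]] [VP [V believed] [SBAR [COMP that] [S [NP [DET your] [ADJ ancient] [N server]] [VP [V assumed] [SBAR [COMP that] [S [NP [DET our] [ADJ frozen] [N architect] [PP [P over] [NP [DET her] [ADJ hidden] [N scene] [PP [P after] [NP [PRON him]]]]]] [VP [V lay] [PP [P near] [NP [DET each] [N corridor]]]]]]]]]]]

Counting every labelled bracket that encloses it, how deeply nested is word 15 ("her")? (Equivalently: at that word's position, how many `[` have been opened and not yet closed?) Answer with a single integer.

11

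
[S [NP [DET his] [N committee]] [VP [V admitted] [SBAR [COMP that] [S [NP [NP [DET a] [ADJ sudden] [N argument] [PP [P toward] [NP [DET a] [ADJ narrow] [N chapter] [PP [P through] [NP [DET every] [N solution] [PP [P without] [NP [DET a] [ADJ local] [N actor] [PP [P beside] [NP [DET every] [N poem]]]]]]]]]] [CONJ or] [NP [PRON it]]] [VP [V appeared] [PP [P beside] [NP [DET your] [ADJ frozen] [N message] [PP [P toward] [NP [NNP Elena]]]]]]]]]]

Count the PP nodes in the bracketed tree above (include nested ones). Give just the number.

6

The PP constituents are: [PP toward a narrow chapter through every solution without a local actor beside every poem]; [PP through every solution without a local actor beside every poem]; [PP without a local actor beside every poem]; [PP beside every poem]; [PP beside your frozen message toward Elena]; [PP toward Elena]. Total: 6.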